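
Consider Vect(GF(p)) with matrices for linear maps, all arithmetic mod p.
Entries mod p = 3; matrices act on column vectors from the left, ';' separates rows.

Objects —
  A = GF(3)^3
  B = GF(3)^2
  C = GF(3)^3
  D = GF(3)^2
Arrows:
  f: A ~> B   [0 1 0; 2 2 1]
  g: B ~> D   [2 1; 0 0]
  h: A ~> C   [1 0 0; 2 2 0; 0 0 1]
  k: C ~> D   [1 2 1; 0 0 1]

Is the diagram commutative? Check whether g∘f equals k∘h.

Path 1 = f;g:
  e0=⟨1,0,0⟩ f~>⟨0,2⟩ g~>⟨2,0⟩
  e1=⟨0,1,0⟩ f~>⟨1,2⟩ g~>⟨1,0⟩
  e2=⟨0,0,1⟩ f~>⟨0,1⟩ g~>⟨1,0⟩
  ⟦path⟧₁ = [2 1 1; 0 0 0]
Path 2 = h;k:
  e0=⟨1,0,0⟩ h~>⟨1,2,0⟩ k~>⟨2,0⟩
  e1=⟨0,1,0⟩ h~>⟨0,2,0⟩ k~>⟨1,0⟩
  e2=⟨0,0,1⟩ h~>⟨0,0,1⟩ k~>⟨1,1⟩
  ⟦path⟧₂ = [2 1 1; 0 0 1]
Equal? distinct morphisms ✗

Answer: DOES NOT COMMUTE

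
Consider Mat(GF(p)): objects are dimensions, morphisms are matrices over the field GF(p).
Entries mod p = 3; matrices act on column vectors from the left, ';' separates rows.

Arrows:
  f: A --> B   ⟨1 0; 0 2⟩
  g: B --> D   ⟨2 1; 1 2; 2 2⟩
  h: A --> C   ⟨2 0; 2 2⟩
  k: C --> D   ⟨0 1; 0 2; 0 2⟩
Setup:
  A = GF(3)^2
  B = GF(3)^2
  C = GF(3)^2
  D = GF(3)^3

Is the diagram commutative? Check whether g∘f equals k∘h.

1) trace f;g:
  e0=[1,0] f-->[1,0] g-->[2,1,2]
  e1=[0,1] f-->[0,2] g-->[2,1,1]
  composite₁ = ⟨2 2; 1 1; 2 1⟩
2) trace h;k:
  e0=[1,0] h-->[2,2] k-->[2,1,1]
  e1=[0,1] h-->[0,2] k-->[2,1,1]
  composite₂ = ⟨2 2; 1 1; 1 1⟩
Equal? distinct morphisms ✗

Answer: DOES NOT COMMUTE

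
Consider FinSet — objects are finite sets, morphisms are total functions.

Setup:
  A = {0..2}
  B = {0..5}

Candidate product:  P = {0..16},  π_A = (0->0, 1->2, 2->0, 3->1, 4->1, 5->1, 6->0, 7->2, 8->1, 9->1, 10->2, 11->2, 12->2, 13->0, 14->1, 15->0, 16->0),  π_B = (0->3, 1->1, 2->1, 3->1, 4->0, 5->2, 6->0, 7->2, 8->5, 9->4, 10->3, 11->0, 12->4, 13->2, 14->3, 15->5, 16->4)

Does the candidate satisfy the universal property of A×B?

Answer: NOT A VALID PRODUCT — |P|=17 ≠ |A|·|B|=18

Derivation:
|A|·|B| = 3·6 = 18;  |P| = 17
  → cardinalities differ; no bijection possible.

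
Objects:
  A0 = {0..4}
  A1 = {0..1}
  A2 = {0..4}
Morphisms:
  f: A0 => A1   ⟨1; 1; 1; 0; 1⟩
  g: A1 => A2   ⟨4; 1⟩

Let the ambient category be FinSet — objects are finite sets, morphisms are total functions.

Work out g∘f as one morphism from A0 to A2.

Answer: ⟨1; 1; 1; 4; 1⟩

Derivation:
  0 f=>1 g=>1
  1 f=>1 g=>1
  2 f=>1 g=>1
  3 f=>0 g=>4
  4 f=>1 g=>1
⟦path⟧: ⟨1; 1; 1; 4; 1⟩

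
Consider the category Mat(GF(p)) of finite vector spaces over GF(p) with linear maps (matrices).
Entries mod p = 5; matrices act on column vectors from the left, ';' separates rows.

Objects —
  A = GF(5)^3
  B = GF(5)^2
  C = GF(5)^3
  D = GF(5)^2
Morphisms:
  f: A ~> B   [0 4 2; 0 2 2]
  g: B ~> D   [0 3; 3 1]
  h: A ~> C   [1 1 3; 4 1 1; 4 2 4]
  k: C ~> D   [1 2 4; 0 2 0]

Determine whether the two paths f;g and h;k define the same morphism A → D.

Answer: DOES NOT COMMUTE

Derivation:
1) trace f;g:
  e0=⟨1,0,0⟩ f~>⟨0,0⟩ g~>⟨0,0⟩
  e1=⟨0,1,0⟩ f~>⟨4,2⟩ g~>⟨1,4⟩
  e2=⟨0,0,1⟩ f~>⟨2,2⟩ g~>⟨1,3⟩
  result₁ = [0 1 1; 0 4 3]
2) trace h;k:
  e0=⟨1,0,0⟩ h~>⟨1,4,4⟩ k~>⟨0,3⟩
  e1=⟨0,1,0⟩ h~>⟨1,1,2⟩ k~>⟨1,2⟩
  e2=⟨0,0,1⟩ h~>⟨3,1,4⟩ k~>⟨1,2⟩
  result₂ = [0 1 1; 3 2 2]
Equal? NO — does not commute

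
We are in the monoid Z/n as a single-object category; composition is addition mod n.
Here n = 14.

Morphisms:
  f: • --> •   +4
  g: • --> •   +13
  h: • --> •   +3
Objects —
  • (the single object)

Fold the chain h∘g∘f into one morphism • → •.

Answer: +6

Work:
  0 +4≡4 +13≡3 +3≡6  (mod 14)
result: +6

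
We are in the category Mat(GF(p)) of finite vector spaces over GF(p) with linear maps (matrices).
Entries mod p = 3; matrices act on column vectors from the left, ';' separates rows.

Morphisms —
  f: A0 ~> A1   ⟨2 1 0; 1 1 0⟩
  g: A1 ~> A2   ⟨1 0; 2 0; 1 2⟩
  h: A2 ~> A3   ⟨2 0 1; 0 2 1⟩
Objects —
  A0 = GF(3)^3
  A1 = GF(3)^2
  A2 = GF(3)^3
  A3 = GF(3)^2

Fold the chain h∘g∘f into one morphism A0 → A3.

  e0=(1,0,0) f~>(2,1) g~>(2,1,1) h~>(2,0)
  e1=(0,1,0) f~>(1,1) g~>(1,2,0) h~>(2,1)
  e2=(0,0,1) f~>(0,0) g~>(0,0,0) h~>(0,0)
composite: ⟨2 2 0; 0 1 0⟩

Answer: ⟨2 2 0; 0 1 0⟩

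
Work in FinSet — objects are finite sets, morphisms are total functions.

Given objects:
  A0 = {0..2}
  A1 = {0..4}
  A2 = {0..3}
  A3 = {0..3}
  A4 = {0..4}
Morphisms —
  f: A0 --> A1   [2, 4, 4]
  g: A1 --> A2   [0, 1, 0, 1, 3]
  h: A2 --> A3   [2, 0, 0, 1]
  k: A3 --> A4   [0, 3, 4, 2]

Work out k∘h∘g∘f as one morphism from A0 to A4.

  0 f-->2 g-->0 h-->2 k-->4
  1 f-->4 g-->3 h-->1 k-->3
  2 f-->4 g-->3 h-->1 k-->3
composite: [4, 3, 3]

Answer: [4, 3, 3]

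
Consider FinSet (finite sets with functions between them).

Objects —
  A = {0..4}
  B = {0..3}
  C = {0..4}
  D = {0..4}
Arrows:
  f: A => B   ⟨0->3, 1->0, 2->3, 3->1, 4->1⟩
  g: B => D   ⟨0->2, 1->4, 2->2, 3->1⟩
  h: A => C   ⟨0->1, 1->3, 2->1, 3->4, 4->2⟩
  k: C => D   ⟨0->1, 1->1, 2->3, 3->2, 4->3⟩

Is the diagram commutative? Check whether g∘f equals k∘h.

1) trace f;g:
  0 f=>3 g=>1
  1 f=>0 g=>2
  2 f=>3 g=>1
  3 f=>1 g=>4
  4 f=>1 g=>4
  ⟦path⟧₁ = ⟨0->1, 1->2, 2->1, 3->4, 4->4⟩
2) trace h;k:
  0 h=>1 k=>1
  1 h=>3 k=>2
  2 h=>1 k=>1
  3 h=>4 k=>3
  4 h=>2 k=>3
  ⟦path⟧₂ = ⟨0->1, 1->2, 2->1, 3->3, 4->3⟩
Equal? differ; not commutative

Answer: DOES NOT COMMUTE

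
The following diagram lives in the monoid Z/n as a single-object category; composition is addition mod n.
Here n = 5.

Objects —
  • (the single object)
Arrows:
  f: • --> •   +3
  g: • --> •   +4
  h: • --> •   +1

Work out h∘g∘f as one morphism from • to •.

Answer: +3

Work:
  0 +3≡3 +4≡2 +1≡3  (mod 5)
⟦path⟧: +3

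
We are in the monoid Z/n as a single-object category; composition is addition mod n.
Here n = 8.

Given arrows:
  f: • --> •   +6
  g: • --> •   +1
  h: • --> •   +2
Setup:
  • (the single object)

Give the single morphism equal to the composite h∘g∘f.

Answer: +1

Work:
  0 +6≡6 +1≡7 +2≡1  (mod 8)
composite: +1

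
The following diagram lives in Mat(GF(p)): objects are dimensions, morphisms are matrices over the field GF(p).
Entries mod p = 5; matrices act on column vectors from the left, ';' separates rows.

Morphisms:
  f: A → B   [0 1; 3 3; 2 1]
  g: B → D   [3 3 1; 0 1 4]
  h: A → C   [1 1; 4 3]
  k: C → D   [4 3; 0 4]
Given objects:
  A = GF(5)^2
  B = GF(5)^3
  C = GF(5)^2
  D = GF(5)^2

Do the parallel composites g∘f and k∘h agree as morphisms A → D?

Answer: COMMUTES

Trace:
Path 1 = f;g:
  e0=(1,0) f→(0,3,2) g→(1,1)
  e1=(0,1) f→(1,3,1) g→(3,2)
  result₁ = [1 3; 1 2]
Path 2 = h;k:
  e0=(1,0) h→(1,4) k→(1,1)
  e1=(0,1) h→(1,3) k→(3,2)
  result₂ = [1 3; 1 2]
Equal? YES — commutes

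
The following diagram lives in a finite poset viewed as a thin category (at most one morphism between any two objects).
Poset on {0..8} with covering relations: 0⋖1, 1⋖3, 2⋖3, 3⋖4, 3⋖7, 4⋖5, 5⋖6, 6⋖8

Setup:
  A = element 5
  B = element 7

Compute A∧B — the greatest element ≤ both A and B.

{x : x≤A ∧ x≤B} = {0,1,2,3}  (A=5, B=7)
  0 ≤ 3
  1 ≤ 3
  2 ≤ 3
  3 ≤ 3
glb = 3

Answer: A∧B = 3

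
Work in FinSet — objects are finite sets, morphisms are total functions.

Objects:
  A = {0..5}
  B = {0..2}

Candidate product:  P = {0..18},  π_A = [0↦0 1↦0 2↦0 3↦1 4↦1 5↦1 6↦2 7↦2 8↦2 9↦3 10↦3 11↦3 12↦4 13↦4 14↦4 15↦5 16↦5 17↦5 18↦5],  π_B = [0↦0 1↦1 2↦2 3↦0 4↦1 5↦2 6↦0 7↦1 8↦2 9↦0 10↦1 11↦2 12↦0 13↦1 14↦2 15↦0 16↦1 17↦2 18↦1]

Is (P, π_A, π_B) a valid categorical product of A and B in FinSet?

|A|·|B| = 6·3 = 18;  |P| = 19
  → cardinalities differ; no bijection possible.

Answer: NOT A VALID PRODUCT — |P|=19 ≠ |A|·|B|=18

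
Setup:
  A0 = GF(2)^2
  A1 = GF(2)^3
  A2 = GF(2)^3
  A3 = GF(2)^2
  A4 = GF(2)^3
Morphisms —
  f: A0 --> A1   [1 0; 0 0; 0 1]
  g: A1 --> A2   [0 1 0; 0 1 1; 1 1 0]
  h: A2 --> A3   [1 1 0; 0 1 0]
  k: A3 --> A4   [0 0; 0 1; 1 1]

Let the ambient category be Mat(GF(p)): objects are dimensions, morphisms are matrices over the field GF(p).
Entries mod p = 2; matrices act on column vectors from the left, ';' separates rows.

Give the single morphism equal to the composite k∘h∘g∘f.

Answer: [0 0; 0 1; 0 0]

Trace:
  e0=(1,0) f-->(1,0,0) g-->(0,0,1) h-->(0,0) k-->(0,0,0)
  e1=(0,1) f-->(0,0,1) g-->(0,1,0) h-->(1,1) k-->(0,1,0)
composite: [0 0; 0 1; 0 0]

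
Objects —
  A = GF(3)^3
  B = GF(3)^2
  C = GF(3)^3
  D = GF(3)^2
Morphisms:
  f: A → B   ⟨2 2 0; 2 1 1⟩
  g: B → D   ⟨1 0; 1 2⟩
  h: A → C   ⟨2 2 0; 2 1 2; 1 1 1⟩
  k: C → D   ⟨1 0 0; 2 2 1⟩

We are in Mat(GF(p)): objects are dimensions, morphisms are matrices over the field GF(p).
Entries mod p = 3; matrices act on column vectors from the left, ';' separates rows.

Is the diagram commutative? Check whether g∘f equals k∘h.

Along f;g (path 1):
  e0=[1,0,0] f→[2,2] g→[2,0]
  e1=[0,1,0] f→[2,1] g→[2,1]
  e2=[0,0,1] f→[0,1] g→[0,2]
  composite₁ = ⟨2 2 0; 0 1 2⟩
Along h;k (path 2):
  e0=[1,0,0] h→[2,2,1] k→[2,0]
  e1=[0,1,0] h→[2,1,1] k→[2,1]
  e2=[0,0,1] h→[0,2,1] k→[0,2]
  composite₂ = ⟨2 2 0; 0 1 2⟩
Equal? equal; square commutes

Answer: COMMUTES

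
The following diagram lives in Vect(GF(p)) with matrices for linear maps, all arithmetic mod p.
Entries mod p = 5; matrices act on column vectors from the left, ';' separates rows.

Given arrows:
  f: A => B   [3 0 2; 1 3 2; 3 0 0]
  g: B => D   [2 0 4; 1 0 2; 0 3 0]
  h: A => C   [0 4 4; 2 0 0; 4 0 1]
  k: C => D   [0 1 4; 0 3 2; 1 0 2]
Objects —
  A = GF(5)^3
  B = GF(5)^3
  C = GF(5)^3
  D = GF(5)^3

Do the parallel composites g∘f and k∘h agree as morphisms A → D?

1) trace f;g:
  e0=⟨1,0,0⟩ f=>⟨3,1,3⟩ g=>⟨3,4,3⟩
  e1=⟨0,1,0⟩ f=>⟨0,3,0⟩ g=>⟨0,0,4⟩
  e2=⟨0,0,1⟩ f=>⟨2,2,0⟩ g=>⟨4,2,1⟩
  result₁ = [3 0 4; 4 0 2; 3 4 1]
2) trace h;k:
  e0=⟨1,0,0⟩ h=>⟨0,2,4⟩ k=>⟨3,4,3⟩
  e1=⟨0,1,0⟩ h=>⟨4,0,0⟩ k=>⟨0,0,4⟩
  e2=⟨0,0,1⟩ h=>⟨4,0,1⟩ k=>⟨4,2,1⟩
  result₂ = [3 0 4; 4 0 2; 3 4 1]
Equal? equal; square commutes

Answer: COMMUTES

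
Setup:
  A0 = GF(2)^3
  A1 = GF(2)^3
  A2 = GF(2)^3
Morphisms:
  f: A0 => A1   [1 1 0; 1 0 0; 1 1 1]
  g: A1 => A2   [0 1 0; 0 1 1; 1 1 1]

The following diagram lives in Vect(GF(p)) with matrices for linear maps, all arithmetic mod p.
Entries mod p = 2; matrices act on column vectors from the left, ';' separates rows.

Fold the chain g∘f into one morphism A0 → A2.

  e0=[1,0,0] f=>[1,1,1] g=>[1,0,1]
  e1=[0,1,0] f=>[1,0,1] g=>[0,1,0]
  e2=[0,0,1] f=>[0,0,1] g=>[0,1,1]
⟦path⟧: [1 0 0; 0 1 1; 1 0 1]

Answer: [1 0 0; 0 1 1; 1 0 1]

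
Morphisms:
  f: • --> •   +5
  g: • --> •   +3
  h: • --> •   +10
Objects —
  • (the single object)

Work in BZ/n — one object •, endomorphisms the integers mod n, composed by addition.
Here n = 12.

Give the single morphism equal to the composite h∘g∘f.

  0 +5≡5 +3≡8 +10≡6  (mod 12)
result: +6

Answer: +6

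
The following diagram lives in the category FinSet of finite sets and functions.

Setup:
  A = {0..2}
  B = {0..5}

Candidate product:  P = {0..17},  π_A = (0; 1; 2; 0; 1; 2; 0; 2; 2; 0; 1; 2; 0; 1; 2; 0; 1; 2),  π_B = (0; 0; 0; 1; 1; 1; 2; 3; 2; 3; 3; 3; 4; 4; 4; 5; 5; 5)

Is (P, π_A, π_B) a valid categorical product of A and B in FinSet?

Answer: NOT A VALID PRODUCT — duplicate pair at indices 11,7

Trace:
|A|·|B| = 3·6 = 18;  |P| = 18
Check the pairing map k ↦ (π_A(k), π_B(k)):
  0 : (0,0)
  1 : (1,0)
  2 : (2,0)
  3 : (0,1)
  4 : (1,1)
  5 : (2,1)
  6 : (0,2)
  7 : (2,3)
  8 : (2,2)
  9 : (0,3)
  10 : (1,3)
  11 : (2,3)  ✗ repeats pair of k=7
  12 : (0,4)
  13 : (1,4)
  14 : (2,4)
  15 : (0,5)
  16 : (1,5)
  17 : (2,5)
distinct pairs in image: 17 / 18 needed
  → (2,3) hit at k=7 and k=11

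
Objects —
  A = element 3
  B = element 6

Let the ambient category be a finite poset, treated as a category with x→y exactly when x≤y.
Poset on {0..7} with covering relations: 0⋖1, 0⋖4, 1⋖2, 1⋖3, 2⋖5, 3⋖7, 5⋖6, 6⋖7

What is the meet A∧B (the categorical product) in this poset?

Lower bounds of A=3 and B=6: {0,1}
  0 ⊑ 1
  1 ⊑ 1
glb = 1

Answer: A∧B = 1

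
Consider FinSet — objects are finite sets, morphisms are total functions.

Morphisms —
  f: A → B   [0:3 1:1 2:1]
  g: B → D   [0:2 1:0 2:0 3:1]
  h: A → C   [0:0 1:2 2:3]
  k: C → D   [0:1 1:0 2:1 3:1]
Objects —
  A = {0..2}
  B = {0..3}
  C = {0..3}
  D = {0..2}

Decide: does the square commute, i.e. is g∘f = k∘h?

Answer: DOES NOT COMMUTE

Work:
Path 1 = f;g:
  0 f→3 g→1
  1 f→1 g→0
  2 f→1 g→0
  composite₁ = [0:1 1:0 2:0]
Path 2 = h;k:
  0 h→0 k→1
  1 h→2 k→1
  2 h→3 k→1
  composite₂ = [0:1 1:1 2:1]
Equal? NO — does not commute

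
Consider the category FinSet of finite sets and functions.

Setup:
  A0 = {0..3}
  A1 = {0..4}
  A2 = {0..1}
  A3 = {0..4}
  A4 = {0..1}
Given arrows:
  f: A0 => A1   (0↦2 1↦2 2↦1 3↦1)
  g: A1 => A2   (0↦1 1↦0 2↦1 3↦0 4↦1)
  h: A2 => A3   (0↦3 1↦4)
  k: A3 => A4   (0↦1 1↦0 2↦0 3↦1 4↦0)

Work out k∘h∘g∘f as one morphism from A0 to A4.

  0 f=>2 g=>1 h=>4 k=>0
  1 f=>2 g=>1 h=>4 k=>0
  2 f=>1 g=>0 h=>3 k=>1
  3 f=>1 g=>0 h=>3 k=>1
composite: (0↦0 1↦0 2↦1 3↦1)

Answer: (0↦0 1↦0 2↦1 3↦1)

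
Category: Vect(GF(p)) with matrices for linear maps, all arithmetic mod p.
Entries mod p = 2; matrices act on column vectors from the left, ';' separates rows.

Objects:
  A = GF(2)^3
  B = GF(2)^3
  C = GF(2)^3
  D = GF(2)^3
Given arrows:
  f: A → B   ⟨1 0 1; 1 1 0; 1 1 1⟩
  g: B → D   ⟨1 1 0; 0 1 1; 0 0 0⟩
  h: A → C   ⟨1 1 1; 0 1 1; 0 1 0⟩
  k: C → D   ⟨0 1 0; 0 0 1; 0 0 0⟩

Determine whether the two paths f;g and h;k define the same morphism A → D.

1) trace f;g:
  e0=(1,0,0) f→(1,1,1) g→(0,0,0)
  e1=(0,1,0) f→(0,1,1) g→(1,0,0)
  e2=(0,0,1) f→(1,0,1) g→(1,1,0)
  result₁ = ⟨0 1 1; 0 0 1; 0 0 0⟩
2) trace h;k:
  e0=(1,0,0) h→(1,0,0) k→(0,0,0)
  e1=(0,1,0) h→(1,1,1) k→(1,1,0)
  e2=(0,0,1) h→(1,1,0) k→(1,0,0)
  result₂ = ⟨0 1 1; 0 1 0; 0 0 0⟩
Equal? distinct morphisms ✗

Answer: DOES NOT COMMUTE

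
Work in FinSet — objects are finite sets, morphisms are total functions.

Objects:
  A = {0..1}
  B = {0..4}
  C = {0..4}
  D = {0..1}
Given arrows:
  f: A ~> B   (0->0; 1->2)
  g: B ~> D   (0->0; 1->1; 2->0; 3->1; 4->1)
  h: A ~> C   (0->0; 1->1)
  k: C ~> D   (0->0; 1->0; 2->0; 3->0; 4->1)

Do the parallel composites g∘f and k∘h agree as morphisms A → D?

Path 1 = f;g:
  0 f~>0 g~>0
  1 f~>2 g~>0
  result₁ = (0->0; 1->0)
Path 2 = h;k:
  0 h~>0 k~>0
  1 h~>1 k~>0
  result₂ = (0->0; 1->0)
Equal? YES — commutes

Answer: COMMUTES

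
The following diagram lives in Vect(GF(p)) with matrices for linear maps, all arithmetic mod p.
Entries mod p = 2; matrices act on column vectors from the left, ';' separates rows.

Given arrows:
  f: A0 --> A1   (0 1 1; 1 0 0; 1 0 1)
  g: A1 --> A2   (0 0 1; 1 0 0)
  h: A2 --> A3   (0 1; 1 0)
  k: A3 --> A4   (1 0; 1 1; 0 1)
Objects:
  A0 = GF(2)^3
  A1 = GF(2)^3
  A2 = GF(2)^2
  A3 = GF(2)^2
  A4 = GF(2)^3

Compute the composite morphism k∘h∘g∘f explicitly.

Answer: (0 1 1; 1 1 0; 1 0 1)

Work:
  e0=[1,0,0] f-->[0,1,1] g-->[1,0] h-->[0,1] k-->[0,1,1]
  e1=[0,1,0] f-->[1,0,0] g-->[0,1] h-->[1,0] k-->[1,1,0]
  e2=[0,0,1] f-->[1,0,1] g-->[1,1] h-->[1,1] k-->[1,0,1]
composite: (0 1 1; 1 1 0; 1 0 1)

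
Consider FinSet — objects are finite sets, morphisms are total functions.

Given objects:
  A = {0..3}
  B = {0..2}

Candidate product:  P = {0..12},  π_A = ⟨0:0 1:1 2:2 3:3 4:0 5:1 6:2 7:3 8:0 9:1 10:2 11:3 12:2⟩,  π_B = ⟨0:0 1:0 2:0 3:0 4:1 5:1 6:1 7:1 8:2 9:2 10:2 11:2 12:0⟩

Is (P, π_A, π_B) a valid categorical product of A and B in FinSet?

Answer: NOT A VALID PRODUCT — |P|=13 ≠ |A|·|B|=12

Trace:
|A|·|B| = 4·3 = 12;  |P| = 13
  → cardinalities differ; no bijection possible.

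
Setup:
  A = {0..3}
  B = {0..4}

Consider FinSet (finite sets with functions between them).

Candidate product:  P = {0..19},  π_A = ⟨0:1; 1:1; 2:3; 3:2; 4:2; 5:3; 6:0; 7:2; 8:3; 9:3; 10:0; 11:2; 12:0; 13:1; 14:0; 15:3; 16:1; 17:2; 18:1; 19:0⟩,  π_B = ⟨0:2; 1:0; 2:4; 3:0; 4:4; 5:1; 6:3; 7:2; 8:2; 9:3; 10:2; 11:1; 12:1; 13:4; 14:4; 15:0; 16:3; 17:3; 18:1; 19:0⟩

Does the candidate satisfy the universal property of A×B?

Answer: VALID PRODUCT

Derivation:
|A|·|B| = 4·5 = 20;  |P| = 20
Check the pairing map k ↦ (π_A(k), π_B(k)):
  0 : (1,2)
  1 : (1,0)
  2 : (3,4)
  3 : (2,0)
  4 : (2,4)
  5 : (3,1)
  6 : (0,3)
  7 : (2,2)
  8 : (3,2)
  9 : (3,3)
  10 : (0,2)
  11 : (2,1)
  12 : (0,1)
  13 : (1,4)
  14 : (0,4)
  15 : (3,0)
  16 : (1,3)
  17 : (2,3)
  18 : (1,1)
  19 : (0,0)
distinct pairs in image: 20 / 20 needed
  → bijection onto A×B; projections well-typed.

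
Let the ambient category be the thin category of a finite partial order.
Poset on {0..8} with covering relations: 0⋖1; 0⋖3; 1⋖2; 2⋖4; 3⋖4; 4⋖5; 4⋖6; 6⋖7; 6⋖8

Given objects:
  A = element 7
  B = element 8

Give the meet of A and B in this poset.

Answer: A∧B = 6

Derivation:
Common predecessors of 7,8: {0,1,2,3,4,6}
  0 ≤ 6
  1 ≤ 6
  2 ≤ 6
  3 ≤ 6
  4 ≤ 6
  6 ≤ 6
glb = 6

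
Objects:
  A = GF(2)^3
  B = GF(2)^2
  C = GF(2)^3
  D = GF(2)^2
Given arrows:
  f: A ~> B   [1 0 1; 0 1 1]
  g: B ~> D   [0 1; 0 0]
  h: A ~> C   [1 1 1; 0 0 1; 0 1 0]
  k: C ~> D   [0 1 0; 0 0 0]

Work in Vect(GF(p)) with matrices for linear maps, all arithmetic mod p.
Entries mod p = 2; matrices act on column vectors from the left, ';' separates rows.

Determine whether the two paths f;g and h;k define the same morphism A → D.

1) trace f;g:
  e0=[1,0,0] f~>[1,0] g~>[0,0]
  e1=[0,1,0] f~>[0,1] g~>[1,0]
  e2=[0,0,1] f~>[1,1] g~>[1,0]
  ⟦path⟧₁ = [0 1 1; 0 0 0]
2) trace h;k:
  e0=[1,0,0] h~>[1,0,0] k~>[0,0]
  e1=[0,1,0] h~>[1,0,1] k~>[0,0]
  e2=[0,0,1] h~>[1,1,0] k~>[1,0]
  ⟦path⟧₂ = [0 0 1; 0 0 0]
Equal? distinct morphisms ✗

Answer: DOES NOT COMMUTE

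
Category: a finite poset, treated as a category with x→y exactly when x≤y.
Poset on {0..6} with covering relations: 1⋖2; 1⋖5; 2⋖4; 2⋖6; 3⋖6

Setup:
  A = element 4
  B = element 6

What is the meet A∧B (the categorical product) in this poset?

{x : x⊑A ∧ x⊑B} = {1,2}  (A=4, B=6)
  1 ⊑ 2
  2 ⊑ 2
glb = 2

Answer: A∧B = 2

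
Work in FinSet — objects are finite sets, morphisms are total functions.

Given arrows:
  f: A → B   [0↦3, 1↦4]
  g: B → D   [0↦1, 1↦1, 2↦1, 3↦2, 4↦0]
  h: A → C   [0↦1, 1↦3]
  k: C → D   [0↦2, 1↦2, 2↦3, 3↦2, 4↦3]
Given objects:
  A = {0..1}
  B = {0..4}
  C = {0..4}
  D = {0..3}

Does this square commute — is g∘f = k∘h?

1) trace f;g:
  0 f→3 g→2
  1 f→4 g→0
  composite₁ = [0↦2, 1↦0]
2) trace h;k:
  0 h→1 k→2
  1 h→3 k→2
  composite₂ = [0↦2, 1↦2]
Equal? distinct morphisms ✗

Answer: DOES NOT COMMUTE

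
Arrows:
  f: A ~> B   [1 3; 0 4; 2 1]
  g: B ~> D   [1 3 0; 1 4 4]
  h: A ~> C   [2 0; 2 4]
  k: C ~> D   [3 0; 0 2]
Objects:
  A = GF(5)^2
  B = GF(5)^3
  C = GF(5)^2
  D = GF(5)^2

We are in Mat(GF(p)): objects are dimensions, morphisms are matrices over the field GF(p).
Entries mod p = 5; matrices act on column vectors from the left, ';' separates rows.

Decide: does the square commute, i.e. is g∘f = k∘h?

Answer: COMMUTES

Derivation:
Path 1 = f;g:
  e0=[1,0] f~>[1,0,2] g~>[1,4]
  e1=[0,1] f~>[3,4,1] g~>[0,3]
  ⟦path⟧₁ = [1 0; 4 3]
Path 2 = h;k:
  e0=[1,0] h~>[2,2] k~>[1,4]
  e1=[0,1] h~>[0,4] k~>[0,3]
  ⟦path⟧₂ = [1 0; 4 3]
Equal? same morphism ✓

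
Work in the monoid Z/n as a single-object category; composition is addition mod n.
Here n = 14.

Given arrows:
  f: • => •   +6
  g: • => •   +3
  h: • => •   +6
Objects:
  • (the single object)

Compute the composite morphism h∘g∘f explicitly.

Answer: +1

Trace:
  0 +6≡6 +3≡9 +6≡1  (mod 14)
composite: +1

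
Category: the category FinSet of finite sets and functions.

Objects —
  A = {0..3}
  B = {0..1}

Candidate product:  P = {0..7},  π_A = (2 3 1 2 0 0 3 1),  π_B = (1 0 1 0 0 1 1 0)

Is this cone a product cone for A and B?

|A|·|B| = 4·2 = 8;  |P| = 8
Check the pairing map k ↦ (π_A(k), π_B(k)):
  0 -> (2,1)
  1 -> (3,0)
  2 -> (1,1)
  3 -> (2,0)
  4 -> (0,0)
  5 -> (0,1)
  6 -> (3,1)
  7 -> (1,0)
distinct pairs in image: 8 / 8 needed
  → bijection onto A×B; projections well-typed.

Answer: VALID PRODUCT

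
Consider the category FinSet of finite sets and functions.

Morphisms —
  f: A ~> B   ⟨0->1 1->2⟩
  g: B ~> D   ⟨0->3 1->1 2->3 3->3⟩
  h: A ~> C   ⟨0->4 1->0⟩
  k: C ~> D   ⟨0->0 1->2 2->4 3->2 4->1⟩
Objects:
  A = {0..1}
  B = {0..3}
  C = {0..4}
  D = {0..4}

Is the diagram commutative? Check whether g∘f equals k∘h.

Answer: DOES NOT COMMUTE

Trace:
1) trace f;g:
  0 f~>1 g~>1
  1 f~>2 g~>3
  composite₁ = ⟨0->1 1->3⟩
2) trace h;k:
  0 h~>4 k~>1
  1 h~>0 k~>0
  composite₂ = ⟨0->1 1->0⟩
Equal? distinct morphisms ✗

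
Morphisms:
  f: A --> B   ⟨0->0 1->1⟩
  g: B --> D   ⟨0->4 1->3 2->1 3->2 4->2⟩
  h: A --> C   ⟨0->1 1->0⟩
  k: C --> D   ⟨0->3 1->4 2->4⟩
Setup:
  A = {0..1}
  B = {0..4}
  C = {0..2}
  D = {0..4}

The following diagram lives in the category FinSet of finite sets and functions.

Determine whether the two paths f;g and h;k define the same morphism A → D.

Path 1 = f;g:
  0 f-->0 g-->4
  1 f-->1 g-->3
  result₁ = ⟨0->4 1->3⟩
Path 2 = h;k:
  0 h-->1 k-->4
  1 h-->0 k-->3
  result₂ = ⟨0->4 1->3⟩
Equal? same morphism ✓

Answer: COMMUTES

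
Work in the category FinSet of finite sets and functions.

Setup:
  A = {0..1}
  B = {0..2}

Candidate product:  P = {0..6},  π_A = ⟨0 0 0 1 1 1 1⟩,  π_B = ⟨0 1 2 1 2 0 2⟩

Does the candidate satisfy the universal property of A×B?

|A|·|B| = 2·3 = 6;  |P| = 7
  → cardinalities differ; no bijection possible.

Answer: NOT A VALID PRODUCT — |P|=7 ≠ |A|·|B|=6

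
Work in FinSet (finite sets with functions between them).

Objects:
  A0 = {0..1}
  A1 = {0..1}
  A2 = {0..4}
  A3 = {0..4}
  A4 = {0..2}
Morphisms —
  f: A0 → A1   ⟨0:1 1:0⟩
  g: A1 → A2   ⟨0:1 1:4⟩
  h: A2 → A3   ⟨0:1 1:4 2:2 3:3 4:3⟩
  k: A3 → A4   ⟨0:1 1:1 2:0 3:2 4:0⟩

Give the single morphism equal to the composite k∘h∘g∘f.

  0 f→1 g→4 h→3 k→2
  1 f→0 g→1 h→4 k→0
⟦path⟧: ⟨0:2 1:0⟩

Answer: ⟨0:2 1:0⟩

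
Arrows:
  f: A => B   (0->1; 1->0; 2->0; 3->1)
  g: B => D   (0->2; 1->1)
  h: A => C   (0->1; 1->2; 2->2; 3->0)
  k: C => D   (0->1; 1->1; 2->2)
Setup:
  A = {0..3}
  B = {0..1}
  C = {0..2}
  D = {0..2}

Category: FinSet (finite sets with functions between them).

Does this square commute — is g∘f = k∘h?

Answer: COMMUTES

Work:
Along f;g (path 1):
  0 f=>1 g=>1
  1 f=>0 g=>2
  2 f=>0 g=>2
  3 f=>1 g=>1
  composite₁ = (0->1; 1->2; 2->2; 3->1)
Along h;k (path 2):
  0 h=>1 k=>1
  1 h=>2 k=>2
  2 h=>2 k=>2
  3 h=>0 k=>1
  composite₂ = (0->1; 1->2; 2->2; 3->1)
Equal? same morphism ✓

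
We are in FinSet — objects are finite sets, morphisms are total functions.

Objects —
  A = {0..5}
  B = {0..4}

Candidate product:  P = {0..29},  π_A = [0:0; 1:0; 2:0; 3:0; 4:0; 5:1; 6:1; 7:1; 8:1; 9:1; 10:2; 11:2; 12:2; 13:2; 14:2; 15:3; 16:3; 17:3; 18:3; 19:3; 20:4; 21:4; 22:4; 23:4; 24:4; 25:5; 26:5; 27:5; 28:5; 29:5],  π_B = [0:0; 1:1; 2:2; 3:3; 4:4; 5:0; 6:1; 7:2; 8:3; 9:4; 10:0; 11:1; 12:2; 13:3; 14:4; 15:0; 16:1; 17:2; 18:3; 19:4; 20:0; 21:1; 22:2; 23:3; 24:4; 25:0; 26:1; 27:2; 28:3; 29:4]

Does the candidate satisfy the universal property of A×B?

Answer: VALID PRODUCT

Work:
|A|·|B| = 6·5 = 30;  |P| = 30
Check the pairing map k ↦ (π_A(k), π_B(k)):
  0 : (0,0)
  1 : (0,1)
  2 : (0,2)
  3 : (0,3)
  4 : (0,4)
  5 : (1,0)
  6 : (1,1)
  7 : (1,2)
  8 : (1,3)
  9 : (1,4)
  10 : (2,0)
  11 : (2,1)
  12 : (2,2)
  13 : (2,3)
  14 : (2,4)
  15 : (3,0)
  16 : (3,1)
  17 : (3,2)
  18 : (3,3)
  19 : (3,4)
  20 : (4,0)
  21 : (4,1)
  22 : (4,2)
  23 : (4,3)
  24 : (4,4)
  25 : (5,0)
  26 : (5,1)
  27 : (5,2)
  28 : (5,3)
  29 : (5,4)
distinct pairs in image: 30 / 30 needed
  → bijection onto A×B; projections well-typed.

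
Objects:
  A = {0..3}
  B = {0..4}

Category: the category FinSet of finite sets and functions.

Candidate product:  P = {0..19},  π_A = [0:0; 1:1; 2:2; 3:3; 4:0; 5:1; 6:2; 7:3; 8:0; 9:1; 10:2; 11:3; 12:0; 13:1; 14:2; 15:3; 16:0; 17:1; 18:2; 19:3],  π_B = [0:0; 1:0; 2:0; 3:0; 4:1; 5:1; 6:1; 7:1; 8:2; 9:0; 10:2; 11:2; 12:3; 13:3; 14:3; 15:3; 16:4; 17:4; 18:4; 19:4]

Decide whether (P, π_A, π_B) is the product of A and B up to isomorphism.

|A|·|B| = 4·5 = 20;  |P| = 20
Check the pairing map k ↦ (π_A(k), π_B(k)):
  0 : (0,0)
  1 : (1,0)
  2 : (2,0)
  3 : (3,0)
  4 : (0,1)
  5 : (1,1)
  6 : (2,1)
  7 : (3,1)
  8 : (0,2)
  9 : (1,0)  ✗ repeats pair of k=1
  10 : (2,2)
  11 : (3,2)
  12 : (0,3)
  13 : (1,3)
  14 : (2,3)
  15 : (3,3)
  16 : (0,4)
  17 : (1,4)
  18 : (2,4)
  19 : (3,4)
distinct pairs in image: 19 / 20 needed
  → (1,0) hit at k=1 and k=9

Answer: NOT A VALID PRODUCT — duplicate pair at indices 1,9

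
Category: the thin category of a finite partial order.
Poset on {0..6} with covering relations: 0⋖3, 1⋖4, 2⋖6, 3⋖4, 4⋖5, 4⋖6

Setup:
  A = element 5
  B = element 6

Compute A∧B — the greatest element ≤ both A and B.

Answer: A∧B = 4

Trace:
Common predecessors of 5,6: {0,1,3,4}
  0 <= 4
  1 <= 4
  3 <= 4
  4 <= 4
glb = 4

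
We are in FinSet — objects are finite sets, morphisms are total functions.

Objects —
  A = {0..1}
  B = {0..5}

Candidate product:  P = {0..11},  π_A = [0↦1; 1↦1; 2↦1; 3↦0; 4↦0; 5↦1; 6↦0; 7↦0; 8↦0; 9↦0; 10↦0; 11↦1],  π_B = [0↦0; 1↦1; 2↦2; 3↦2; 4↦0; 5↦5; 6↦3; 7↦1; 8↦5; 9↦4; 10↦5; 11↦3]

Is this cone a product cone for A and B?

Answer: NOT A VALID PRODUCT — duplicate pair at indices 8,10

Derivation:
|A|·|B| = 2·6 = 12;  |P| = 12
Check the pairing map k ↦ (π_A(k), π_B(k)):
  0 ↦ (1,0)
  1 ↦ (1,1)
  2 ↦ (1,2)
  3 ↦ (0,2)
  4 ↦ (0,0)
  5 ↦ (1,5)
  6 ↦ (0,3)
  7 ↦ (0,1)
  8 ↦ (0,5)
  9 ↦ (0,4)
  10 ↦ (0,5)  ✗ repeats pair of k=8
  11 ↦ (1,3)
distinct pairs in image: 11 / 12 needed
  → (0,5) hit at k=8 and k=10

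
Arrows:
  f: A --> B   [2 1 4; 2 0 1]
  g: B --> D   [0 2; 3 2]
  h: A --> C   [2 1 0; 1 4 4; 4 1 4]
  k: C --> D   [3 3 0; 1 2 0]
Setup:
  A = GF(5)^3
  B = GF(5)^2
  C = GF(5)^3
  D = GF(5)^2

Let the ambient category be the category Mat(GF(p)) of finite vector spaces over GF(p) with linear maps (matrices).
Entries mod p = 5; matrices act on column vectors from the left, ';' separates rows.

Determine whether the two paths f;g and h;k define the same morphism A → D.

1) trace f;g:
  e0=(1,0,0) f-->(2,2) g-->(4,0)
  e1=(0,1,0) f-->(1,0) g-->(0,3)
  e2=(0,0,1) f-->(4,1) g-->(2,4)
  ⟦path⟧₁ = [4 0 2; 0 3 4]
2) trace h;k:
  e0=(1,0,0) h-->(2,1,4) k-->(4,4)
  e1=(0,1,0) h-->(1,4,1) k-->(0,4)
  e2=(0,0,1) h-->(0,4,4) k-->(2,3)
  ⟦path⟧₂ = [4 0 2; 4 4 3]
Equal? NO — does not commute

Answer: DOES NOT COMMUTE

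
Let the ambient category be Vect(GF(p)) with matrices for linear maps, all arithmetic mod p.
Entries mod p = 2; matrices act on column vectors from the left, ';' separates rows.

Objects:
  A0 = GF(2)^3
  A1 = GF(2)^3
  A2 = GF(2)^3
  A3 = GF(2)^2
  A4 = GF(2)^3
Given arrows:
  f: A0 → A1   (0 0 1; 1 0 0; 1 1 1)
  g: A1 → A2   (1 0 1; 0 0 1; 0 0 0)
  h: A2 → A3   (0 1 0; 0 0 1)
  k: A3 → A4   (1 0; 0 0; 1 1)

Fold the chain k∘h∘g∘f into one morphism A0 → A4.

Answer: (1 1 1; 0 0 0; 1 1 1)

Work:
  e0=(1,0,0) f→(0,1,1) g→(1,1,0) h→(1,0) k→(1,0,1)
  e1=(0,1,0) f→(0,0,1) g→(1,1,0) h→(1,0) k→(1,0,1)
  e2=(0,0,1) f→(1,0,1) g→(0,1,0) h→(1,0) k→(1,0,1)
result: (1 1 1; 0 0 0; 1 1 1)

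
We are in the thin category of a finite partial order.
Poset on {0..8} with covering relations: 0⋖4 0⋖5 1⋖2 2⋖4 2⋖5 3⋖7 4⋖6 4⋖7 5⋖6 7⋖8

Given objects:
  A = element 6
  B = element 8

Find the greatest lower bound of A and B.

{x : x<=A ∧ x<=B} = {0,1,2,4}  (A=6, B=8)
  0 <= 4
  1 <= 4
  2 <= 4
  4 <= 4
glb = 4

Answer: A∧B = 4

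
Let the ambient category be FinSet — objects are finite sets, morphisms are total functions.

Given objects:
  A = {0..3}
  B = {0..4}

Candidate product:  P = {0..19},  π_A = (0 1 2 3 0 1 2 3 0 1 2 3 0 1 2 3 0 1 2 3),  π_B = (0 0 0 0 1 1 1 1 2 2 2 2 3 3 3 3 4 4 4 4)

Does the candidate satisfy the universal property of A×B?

|A|·|B| = 4·5 = 20;  |P| = 20
Check the pairing map k ↦ (π_A(k), π_B(k)):
  0 ↦ (0,0)
  1 ↦ (1,0)
  2 ↦ (2,0)
  3 ↦ (3,0)
  4 ↦ (0,1)
  5 ↦ (1,1)
  6 ↦ (2,1)
  7 ↦ (3,1)
  8 ↦ (0,2)
  9 ↦ (1,2)
  10 ↦ (2,2)
  11 ↦ (3,2)
  12 ↦ (0,3)
  13 ↦ (1,3)
  14 ↦ (2,3)
  15 ↦ (3,3)
  16 ↦ (0,4)
  17 ↦ (1,4)
  18 ↦ (2,4)
  19 ↦ (3,4)
distinct pairs in image: 20 / 20 needed
  → bijection onto A×B; projections well-typed.

Answer: VALID PRODUCT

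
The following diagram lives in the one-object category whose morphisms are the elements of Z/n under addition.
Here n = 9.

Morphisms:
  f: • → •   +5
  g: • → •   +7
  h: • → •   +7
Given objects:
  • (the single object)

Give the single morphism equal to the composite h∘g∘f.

Answer: +1

Trace:
  0 +5≡5 +7≡3 +7≡1  (mod 9)
result: +1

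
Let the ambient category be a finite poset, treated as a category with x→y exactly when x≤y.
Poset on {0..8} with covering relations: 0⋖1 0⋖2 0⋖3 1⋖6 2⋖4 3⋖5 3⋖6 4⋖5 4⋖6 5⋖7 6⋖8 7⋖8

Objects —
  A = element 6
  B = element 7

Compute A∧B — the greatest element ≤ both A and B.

{x : x⊑A ∧ x⊑B} = {0,2,3,4}  (A=6, B=7)
  maximal lower bounds 3 and 4 are incomparable: neither 3⊑4 nor 4⊑3
→ no greatest lower bound exists

Answer: NO MEET EXISTS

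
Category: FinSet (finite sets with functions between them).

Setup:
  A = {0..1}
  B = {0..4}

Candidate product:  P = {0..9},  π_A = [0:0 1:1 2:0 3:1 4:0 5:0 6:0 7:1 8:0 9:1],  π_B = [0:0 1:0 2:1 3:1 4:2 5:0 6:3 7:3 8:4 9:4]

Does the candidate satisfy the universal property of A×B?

|A|·|B| = 2·5 = 10;  |P| = 10
Check the pairing map k ↦ (π_A(k), π_B(k)):
  0 : (0,0)
  1 : (1,0)
  2 : (0,1)
  3 : (1,1)
  4 : (0,2)
  5 : (0,0)  ✗ repeats pair of k=0
  6 : (0,3)
  7 : (1,3)
  8 : (0,4)
  9 : (1,4)
distinct pairs in image: 9 / 10 needed
  → (0,0) hit at k=0 and k=5

Answer: NOT A VALID PRODUCT — duplicate pair at indices 0,5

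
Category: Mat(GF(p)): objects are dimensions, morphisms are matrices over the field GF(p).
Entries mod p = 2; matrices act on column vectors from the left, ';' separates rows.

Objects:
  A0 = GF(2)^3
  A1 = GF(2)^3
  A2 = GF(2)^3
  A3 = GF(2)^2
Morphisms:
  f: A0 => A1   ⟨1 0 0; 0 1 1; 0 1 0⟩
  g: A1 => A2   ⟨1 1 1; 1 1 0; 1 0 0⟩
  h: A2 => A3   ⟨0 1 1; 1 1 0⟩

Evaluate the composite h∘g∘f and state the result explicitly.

  e0=(1,0,0) f=>(1,0,0) g=>(1,1,1) h=>(0,0)
  e1=(0,1,0) f=>(0,1,1) g=>(0,1,0) h=>(1,1)
  e2=(0,0,1) f=>(0,1,0) g=>(1,1,0) h=>(1,0)
result: ⟨0 1 1; 0 1 0⟩

Answer: ⟨0 1 1; 0 1 0⟩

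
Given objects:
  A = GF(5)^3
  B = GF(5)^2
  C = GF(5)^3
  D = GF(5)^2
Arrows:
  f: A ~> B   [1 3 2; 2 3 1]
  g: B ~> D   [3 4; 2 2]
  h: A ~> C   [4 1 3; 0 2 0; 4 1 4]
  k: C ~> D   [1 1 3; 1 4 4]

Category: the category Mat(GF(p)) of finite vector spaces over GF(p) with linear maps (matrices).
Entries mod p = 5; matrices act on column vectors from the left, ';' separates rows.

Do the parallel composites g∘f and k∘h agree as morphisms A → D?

Path 1 = f;g:
  e0=⟨1,0,0⟩ f~>⟨1,2⟩ g~>⟨1,1⟩
  e1=⟨0,1,0⟩ f~>⟨3,3⟩ g~>⟨1,2⟩
  e2=⟨0,0,1⟩ f~>⟨2,1⟩ g~>⟨0,1⟩
  ⟦path⟧₁ = [1 1 0; 1 2 1]
Path 2 = h;k:
  e0=⟨1,0,0⟩ h~>⟨4,0,4⟩ k~>⟨1,0⟩
  e1=⟨0,1,0⟩ h~>⟨1,2,1⟩ k~>⟨1,3⟩
  e2=⟨0,0,1⟩ h~>⟨3,0,4⟩ k~>⟨0,4⟩
  ⟦path⟧₂ = [1 1 0; 0 3 4]
Equal? differ; not commutative

Answer: DOES NOT COMMUTE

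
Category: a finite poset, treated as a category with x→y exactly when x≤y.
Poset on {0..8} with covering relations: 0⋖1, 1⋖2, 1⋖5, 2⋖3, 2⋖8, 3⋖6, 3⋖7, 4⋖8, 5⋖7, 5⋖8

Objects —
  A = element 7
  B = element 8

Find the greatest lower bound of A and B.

Common predecessors of 7,8: {0,1,2,5}
  maximal lower bounds 2 and 5 are incomparable: neither 2<=5 nor 5<=2
→ no greatest lower bound exists

Answer: NO MEET EXISTS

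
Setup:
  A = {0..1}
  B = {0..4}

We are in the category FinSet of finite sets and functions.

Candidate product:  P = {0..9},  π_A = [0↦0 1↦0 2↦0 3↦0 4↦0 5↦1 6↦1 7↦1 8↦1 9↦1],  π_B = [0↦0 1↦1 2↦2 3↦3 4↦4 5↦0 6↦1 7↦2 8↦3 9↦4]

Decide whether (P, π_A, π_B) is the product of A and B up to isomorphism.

|A|·|B| = 2·5 = 10;  |P| = 10
Check the pairing map k ↦ (π_A(k), π_B(k)):
  0 ↦ (0,0)
  1 ↦ (0,1)
  2 ↦ (0,2)
  3 ↦ (0,3)
  4 ↦ (0,4)
  5 ↦ (1,0)
  6 ↦ (1,1)
  7 ↦ (1,2)
  8 ↦ (1,3)
  9 ↦ (1,4)
distinct pairs in image: 10 / 10 needed
  → bijection onto A×B; projections well-typed.

Answer: VALID PRODUCT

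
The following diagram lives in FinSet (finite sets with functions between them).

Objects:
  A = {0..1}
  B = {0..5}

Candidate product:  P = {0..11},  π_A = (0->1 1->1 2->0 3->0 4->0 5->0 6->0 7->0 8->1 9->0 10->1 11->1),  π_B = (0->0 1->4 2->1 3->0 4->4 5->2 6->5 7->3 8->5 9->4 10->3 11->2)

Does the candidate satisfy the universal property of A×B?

Answer: NOT A VALID PRODUCT — duplicate pair at indices 9,4

Trace:
|A|·|B| = 2·6 = 12;  |P| = 12
Check the pairing map k ↦ (π_A(k), π_B(k)):
  0 -> (1,0)
  1 -> (1,4)
  2 -> (0,1)
  3 -> (0,0)
  4 -> (0,4)
  5 -> (0,2)
  6 -> (0,5)
  7 -> (0,3)
  8 -> (1,5)
  9 -> (0,4)  ✗ repeats pair of k=4
  10 -> (1,3)
  11 -> (1,2)
distinct pairs in image: 11 / 12 needed
  → (0,4) hit at k=4 and k=9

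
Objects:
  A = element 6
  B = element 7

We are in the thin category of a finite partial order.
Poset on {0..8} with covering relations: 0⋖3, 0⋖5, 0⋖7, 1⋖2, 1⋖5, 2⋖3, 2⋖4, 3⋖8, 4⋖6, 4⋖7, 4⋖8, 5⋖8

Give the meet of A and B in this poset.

Answer: A∧B = 4

Trace:
Lower bounds of A=6 and B=7: {1,2,4}
  1 ≤ 4
  2 ≤ 4
  4 ≤ 4
glb = 4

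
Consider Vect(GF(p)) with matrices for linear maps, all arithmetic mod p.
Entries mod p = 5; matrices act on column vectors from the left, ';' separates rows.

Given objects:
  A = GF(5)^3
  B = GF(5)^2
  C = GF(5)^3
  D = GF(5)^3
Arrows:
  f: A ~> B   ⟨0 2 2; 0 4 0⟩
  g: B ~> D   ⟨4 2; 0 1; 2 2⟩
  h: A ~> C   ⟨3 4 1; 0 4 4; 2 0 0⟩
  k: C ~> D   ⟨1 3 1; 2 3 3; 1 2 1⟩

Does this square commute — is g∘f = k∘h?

Path 1 = f;g:
  e0=⟨1,0,0⟩ f~>⟨0,0⟩ g~>⟨0,0,0⟩
  e1=⟨0,1,0⟩ f~>⟨2,4⟩ g~>⟨1,4,2⟩
  e2=⟨0,0,1⟩ f~>⟨2,0⟩ g~>⟨3,0,4⟩
  composite₁ = ⟨0 1 3; 0 4 0; 0 2 4⟩
Path 2 = h;k:
  e0=⟨1,0,0⟩ h~>⟨3,0,2⟩ k~>⟨0,2,0⟩
  e1=⟨0,1,0⟩ h~>⟨4,4,0⟩ k~>⟨1,0,2⟩
  e2=⟨0,0,1⟩ h~>⟨1,4,0⟩ k~>⟨3,4,4⟩
  composite₂ = ⟨0 1 3; 2 0 4; 0 2 4⟩
Equal? NO — does not commute

Answer: DOES NOT COMMUTE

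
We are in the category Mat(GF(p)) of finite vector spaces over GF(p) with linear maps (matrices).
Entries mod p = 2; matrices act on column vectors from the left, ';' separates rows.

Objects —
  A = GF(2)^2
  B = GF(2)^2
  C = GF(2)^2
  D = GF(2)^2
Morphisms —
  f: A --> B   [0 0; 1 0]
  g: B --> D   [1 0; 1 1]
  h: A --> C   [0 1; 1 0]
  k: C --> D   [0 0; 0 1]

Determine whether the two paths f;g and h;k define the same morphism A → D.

Answer: COMMUTES

Work:
1) trace f;g:
  e0=(1,0) f-->(0,1) g-->(0,1)
  e1=(0,1) f-->(0,0) g-->(0,0)
  composite₁ = [0 0; 1 0]
2) trace h;k:
  e0=(1,0) h-->(0,1) k-->(0,1)
  e1=(0,1) h-->(1,0) k-->(0,0)
  composite₂ = [0 0; 1 0]
Equal? YES — commutes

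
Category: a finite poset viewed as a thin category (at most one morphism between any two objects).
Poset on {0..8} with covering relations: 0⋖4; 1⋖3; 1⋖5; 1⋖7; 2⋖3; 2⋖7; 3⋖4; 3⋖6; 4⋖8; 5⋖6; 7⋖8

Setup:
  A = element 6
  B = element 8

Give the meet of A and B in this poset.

Lower bounds of A=6 and B=8: {1,2,3}
  1 ≤ 3
  2 ≤ 3
  3 ≤ 3
glb = 3

Answer: A∧B = 3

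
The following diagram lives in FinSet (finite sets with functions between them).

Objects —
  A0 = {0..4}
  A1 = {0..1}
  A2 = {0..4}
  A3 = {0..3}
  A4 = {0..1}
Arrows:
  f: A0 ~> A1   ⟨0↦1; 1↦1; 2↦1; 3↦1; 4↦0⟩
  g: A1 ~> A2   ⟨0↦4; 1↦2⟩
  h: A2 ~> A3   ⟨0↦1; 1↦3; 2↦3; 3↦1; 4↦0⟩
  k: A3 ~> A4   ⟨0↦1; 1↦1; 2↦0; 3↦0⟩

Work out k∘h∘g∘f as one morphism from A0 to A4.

  0 f~>1 g~>2 h~>3 k~>0
  1 f~>1 g~>2 h~>3 k~>0
  2 f~>1 g~>2 h~>3 k~>0
  3 f~>1 g~>2 h~>3 k~>0
  4 f~>0 g~>4 h~>0 k~>1
⟦path⟧: ⟨0↦0; 1↦0; 2↦0; 3↦0; 4↦1⟩

Answer: ⟨0↦0; 1↦0; 2↦0; 3↦0; 4↦1⟩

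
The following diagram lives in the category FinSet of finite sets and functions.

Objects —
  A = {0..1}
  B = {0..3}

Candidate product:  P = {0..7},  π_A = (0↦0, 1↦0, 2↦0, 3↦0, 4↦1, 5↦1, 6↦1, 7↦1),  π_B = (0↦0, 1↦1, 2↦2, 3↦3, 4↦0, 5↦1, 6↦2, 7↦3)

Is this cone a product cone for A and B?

|A|·|B| = 2·4 = 8;  |P| = 8
Check the pairing map k ↦ (π_A(k), π_B(k)):
  0 ↦ (0,0)
  1 ↦ (0,1)
  2 ↦ (0,2)
  3 ↦ (0,3)
  4 ↦ (1,0)
  5 ↦ (1,1)
  6 ↦ (1,2)
  7 ↦ (1,3)
distinct pairs in image: 8 / 8 needed
  → bijection onto A×B; projections well-typed.

Answer: VALID PRODUCT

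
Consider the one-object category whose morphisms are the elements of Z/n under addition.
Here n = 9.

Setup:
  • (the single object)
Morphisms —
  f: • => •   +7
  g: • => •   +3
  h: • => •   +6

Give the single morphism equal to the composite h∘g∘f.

  0 +7≡7 +3≡1 +6≡7  (mod 9)
result: +7

Answer: +7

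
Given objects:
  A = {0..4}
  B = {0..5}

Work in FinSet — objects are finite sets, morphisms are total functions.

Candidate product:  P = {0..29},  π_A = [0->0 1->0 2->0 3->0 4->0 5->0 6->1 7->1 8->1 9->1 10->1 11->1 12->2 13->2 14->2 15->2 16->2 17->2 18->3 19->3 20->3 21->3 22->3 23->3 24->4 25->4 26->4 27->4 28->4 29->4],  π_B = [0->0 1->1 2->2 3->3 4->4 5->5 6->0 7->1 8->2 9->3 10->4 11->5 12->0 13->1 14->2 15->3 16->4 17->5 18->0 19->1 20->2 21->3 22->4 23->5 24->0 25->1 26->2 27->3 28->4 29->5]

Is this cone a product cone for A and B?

|A|·|B| = 5·6 = 30;  |P| = 30
Check the pairing map k ↦ (π_A(k), π_B(k)):
  0 -> (0,0)
  1 -> (0,1)
  2 -> (0,2)
  3 -> (0,3)
  4 -> (0,4)
  5 -> (0,5)
  6 -> (1,0)
  7 -> (1,1)
  8 -> (1,2)
  9 -> (1,3)
  10 -> (1,4)
  11 -> (1,5)
  12 -> (2,0)
  13 -> (2,1)
  14 -> (2,2)
  15 -> (2,3)
  16 -> (2,4)
  17 -> (2,5)
  18 -> (3,0)
  19 -> (3,1)
  20 -> (3,2)
  21 -> (3,3)
  22 -> (3,4)
  23 -> (3,5)
  24 -> (4,0)
  25 -> (4,1)
  26 -> (4,2)
  27 -> (4,3)
  28 -> (4,4)
  29 -> (4,5)
distinct pairs in image: 30 / 30 needed
  → bijection onto A×B; projections well-typed.

Answer: VALID PRODUCT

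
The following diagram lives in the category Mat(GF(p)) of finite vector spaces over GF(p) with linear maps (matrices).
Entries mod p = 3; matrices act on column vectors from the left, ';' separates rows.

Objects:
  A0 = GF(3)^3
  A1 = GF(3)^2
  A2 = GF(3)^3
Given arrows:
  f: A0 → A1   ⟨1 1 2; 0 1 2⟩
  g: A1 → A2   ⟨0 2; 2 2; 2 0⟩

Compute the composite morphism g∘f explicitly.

Answer: ⟨0 2 1; 2 1 2; 2 2 1⟩

Trace:
  e0=(1,0,0) f→(1,0) g→(0,2,2)
  e1=(0,1,0) f→(1,1) g→(2,1,2)
  e2=(0,0,1) f→(2,2) g→(1,2,1)
⟦path⟧: ⟨0 2 1; 2 1 2; 2 2 1⟩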